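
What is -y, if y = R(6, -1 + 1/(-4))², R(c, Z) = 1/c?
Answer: -1/36 ≈ -0.027778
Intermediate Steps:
y = 1/36 (y = (1/6)² = (⅙)² = 1/36 ≈ 0.027778)
-y = -1*1/36 = -1/36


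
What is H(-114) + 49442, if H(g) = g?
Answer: 49328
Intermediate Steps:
H(-114) + 49442 = -114 + 49442 = 49328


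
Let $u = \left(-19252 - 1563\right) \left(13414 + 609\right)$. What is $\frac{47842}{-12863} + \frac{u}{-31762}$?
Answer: $\frac{197528703649}{21502874} \approx 9186.2$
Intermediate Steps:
$u = -291888745$ ($u = \left(-20815\right) 14023 = -291888745$)
$\frac{47842}{-12863} + \frac{u}{-31762} = \frac{47842}{-12863} - \frac{291888745}{-31762} = 47842 \left(- \frac{1}{12863}\right) - - \frac{291888745}{31762} = - \frac{2518}{677} + \frac{291888745}{31762} = \frac{197528703649}{21502874}$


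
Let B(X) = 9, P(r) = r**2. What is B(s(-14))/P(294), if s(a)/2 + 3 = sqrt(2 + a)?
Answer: 1/9604 ≈ 0.00010412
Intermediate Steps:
s(a) = -6 + 2*sqrt(2 + a)
B(s(-14))/P(294) = 9/(294**2) = 9/86436 = 9*(1/86436) = 1/9604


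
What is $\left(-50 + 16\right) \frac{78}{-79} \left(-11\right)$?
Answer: $- \frac{29172}{79} \approx -369.27$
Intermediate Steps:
$\left(-50 + 16\right) \frac{78}{-79} \left(-11\right) = - 34 \cdot 78 \left(- \frac{1}{79}\right) \left(-11\right) = \left(-34\right) \left(- \frac{78}{79}\right) \left(-11\right) = \frac{2652}{79} \left(-11\right) = - \frac{29172}{79}$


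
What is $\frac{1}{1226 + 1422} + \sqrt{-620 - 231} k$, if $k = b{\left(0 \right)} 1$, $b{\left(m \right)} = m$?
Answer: $\frac{1}{2648} \approx 0.00037764$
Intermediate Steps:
$k = 0$ ($k = 0 \cdot 1 = 0$)
$\frac{1}{1226 + 1422} + \sqrt{-620 - 231} k = \frac{1}{1226 + 1422} + \sqrt{-620 - 231} \cdot 0 = \frac{1}{2648} + \sqrt{-851} \cdot 0 = \frac{1}{2648} + i \sqrt{851} \cdot 0 = \frac{1}{2648} + 0 = \frac{1}{2648}$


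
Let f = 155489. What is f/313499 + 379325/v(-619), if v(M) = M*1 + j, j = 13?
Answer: -118823781841/189980394 ≈ -625.45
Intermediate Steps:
v(M) = 13 + M (v(M) = M*1 + 13 = M + 13 = 13 + M)
f/313499 + 379325/v(-619) = 155489/313499 + 379325/(13 - 619) = 155489*(1/313499) + 379325/(-606) = 155489/313499 + 379325*(-1/606) = 155489/313499 - 379325/606 = -118823781841/189980394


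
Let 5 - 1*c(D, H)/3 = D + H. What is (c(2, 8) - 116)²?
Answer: 17161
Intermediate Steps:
c(D, H) = 15 - 3*D - 3*H (c(D, H) = 15 - 3*(D + H) = 15 + (-3*D - 3*H) = 15 - 3*D - 3*H)
(c(2, 8) - 116)² = ((15 - 3*2 - 3*8) - 116)² = ((15 - 6 - 24) - 116)² = (-15 - 116)² = (-131)² = 17161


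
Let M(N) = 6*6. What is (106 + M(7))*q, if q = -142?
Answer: -20164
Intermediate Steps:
M(N) = 36
(106 + M(7))*q = (106 + 36)*(-142) = 142*(-142) = -20164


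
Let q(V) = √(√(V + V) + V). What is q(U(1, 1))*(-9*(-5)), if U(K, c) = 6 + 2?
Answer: 90*√3 ≈ 155.88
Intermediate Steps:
U(K, c) = 8
q(V) = √(V + √2*√V) (q(V) = √(√(2*V) + V) = √(√2*√V + V) = √(V + √2*√V))
q(U(1, 1))*(-9*(-5)) = √(8 + √2*√8)*(-9*(-5)) = √(8 + √2*(2*√2))*45 = √(8 + 4)*45 = √12*45 = (2*√3)*45 = 90*√3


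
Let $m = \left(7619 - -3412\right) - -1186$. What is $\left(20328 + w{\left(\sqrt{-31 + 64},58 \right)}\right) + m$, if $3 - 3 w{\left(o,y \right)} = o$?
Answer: $32546 - \frac{\sqrt{33}}{3} \approx 32544.0$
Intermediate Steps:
$w{\left(o,y \right)} = 1 - \frac{o}{3}$
$m = 12217$ ($m = \left(7619 + 3412\right) + 1186 = 11031 + 1186 = 12217$)
$\left(20328 + w{\left(\sqrt{-31 + 64},58 \right)}\right) + m = \left(20328 + \left(1 - \frac{\sqrt{-31 + 64}}{3}\right)\right) + 12217 = \left(20328 + \left(1 - \frac{\sqrt{33}}{3}\right)\right) + 12217 = \left(20329 - \frac{\sqrt{33}}{3}\right) + 12217 = 32546 - \frac{\sqrt{33}}{3}$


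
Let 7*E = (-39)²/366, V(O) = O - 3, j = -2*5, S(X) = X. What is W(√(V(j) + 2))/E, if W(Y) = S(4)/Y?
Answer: -3416*I*√11/5577 ≈ -2.0315*I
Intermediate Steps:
j = -10
V(O) = -3 + O
E = 507/854 (E = ((-39)²/366)/7 = (1521*(1/366))/7 = (⅐)*(507/122) = 507/854 ≈ 0.59368)
W(Y) = 4/Y
W(√(V(j) + 2))/E = (4/(√((-3 - 10) + 2)))/(507/854) = (4/(√(-13 + 2)))*(854/507) = (4/(√(-11)))*(854/507) = (4/((I*√11)))*(854/507) = (4*(-I*√11/11))*(854/507) = -4*I*√11/11*(854/507) = -3416*I*√11/5577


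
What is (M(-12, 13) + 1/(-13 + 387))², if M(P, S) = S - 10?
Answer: 1261129/139876 ≈ 9.0161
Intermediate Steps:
M(P, S) = -10 + S
(M(-12, 13) + 1/(-13 + 387))² = ((-10 + 13) + 1/(-13 + 387))² = (3 + 1/374)² = (1123/374)² = 1261129/139876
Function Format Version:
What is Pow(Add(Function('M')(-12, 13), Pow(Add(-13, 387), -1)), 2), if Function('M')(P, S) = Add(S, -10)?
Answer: Rational(1261129, 139876) ≈ 9.0161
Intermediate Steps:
Function('M')(P, S) = Add(-10, S)
Pow(Add(Function('M')(-12, 13), Pow(Add(-13, 387), -1)), 2) = Pow(Add(Add(-10, 13), Pow(Add(-13, 387), -1)), 2) = Pow(Add(3, Pow(374, -1)), 2) = Pow(Add(3, Rational(1, 374)), 2) = Pow(Rational(1123, 374), 2) = Rational(1261129, 139876)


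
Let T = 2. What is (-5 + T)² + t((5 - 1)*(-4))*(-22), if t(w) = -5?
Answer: 119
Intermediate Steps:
(-5 + T)² + t((5 - 1)*(-4))*(-22) = (-5 + 2)² - 5*(-22) = (-3)² + 110 = 9 + 110 = 119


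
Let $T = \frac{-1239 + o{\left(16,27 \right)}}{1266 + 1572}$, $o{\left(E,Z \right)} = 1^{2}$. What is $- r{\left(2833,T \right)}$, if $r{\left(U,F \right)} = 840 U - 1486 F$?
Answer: $- \frac{3377742514}{1419} \approx -2.3804 \cdot 10^{6}$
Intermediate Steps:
$o{\left(E,Z \right)} = 1$
$T = - \frac{619}{1419}$ ($T = \frac{-1239 + 1}{1266 + 1572} = - \frac{1238}{2838} = \left(-1238\right) \frac{1}{2838} = - \frac{619}{1419} \approx -0.43622$)
$r{\left(U,F \right)} = - 1486 F + 840 U$
$- r{\left(2833,T \right)} = - (\left(-1486\right) \left(- \frac{619}{1419}\right) + 840 \cdot 2833) = - (\frac{919834}{1419} + 2379720) = \left(-1\right) \frac{3377742514}{1419} = - \frac{3377742514}{1419}$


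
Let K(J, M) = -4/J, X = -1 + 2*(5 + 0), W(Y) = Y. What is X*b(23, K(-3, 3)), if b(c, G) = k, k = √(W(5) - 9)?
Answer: 18*I ≈ 18.0*I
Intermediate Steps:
X = 9 (X = -1 + 2*5 = -1 + 10 = 9)
k = 2*I (k = √(5 - 9) = √(-4) = 2*I ≈ 2.0*I)
b(c, G) = 2*I
X*b(23, K(-3, 3)) = 9*(2*I) = 18*I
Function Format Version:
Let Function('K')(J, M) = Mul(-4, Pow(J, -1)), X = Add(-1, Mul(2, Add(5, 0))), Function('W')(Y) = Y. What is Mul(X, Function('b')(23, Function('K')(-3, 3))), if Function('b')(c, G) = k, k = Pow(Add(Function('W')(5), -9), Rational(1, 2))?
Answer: Mul(18, I) ≈ Mul(18.000, I)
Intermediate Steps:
X = 9 (X = Add(-1, Mul(2, 5)) = Add(-1, 10) = 9)
k = Mul(2, I) (k = Pow(Add(5, -9), Rational(1, 2)) = Pow(-4, Rational(1, 2)) = Mul(2, I) ≈ Mul(2.0000, I))
Function('b')(c, G) = Mul(2, I)
Mul(X, Function('b')(23, Function('K')(-3, 3))) = Mul(9, Mul(2, I)) = Mul(18, I)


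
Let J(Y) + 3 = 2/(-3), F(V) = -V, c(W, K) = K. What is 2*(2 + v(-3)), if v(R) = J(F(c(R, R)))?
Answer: -10/3 ≈ -3.3333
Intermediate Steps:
J(Y) = -11/3 (J(Y) = -3 + 2/(-3) = -3 + 2*(-1/3) = -3 - 2/3 = -11/3)
v(R) = -11/3
2*(2 + v(-3)) = 2*(2 - 11/3) = 2*(-5/3) = -10/3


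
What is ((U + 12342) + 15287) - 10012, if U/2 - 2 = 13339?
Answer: 44299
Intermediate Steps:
U = 26682 (U = 4 + 2*13339 = 4 + 26678 = 26682)
((U + 12342) + 15287) - 10012 = ((26682 + 12342) + 15287) - 10012 = (39024 + 15287) - 10012 = 54311 - 10012 = 44299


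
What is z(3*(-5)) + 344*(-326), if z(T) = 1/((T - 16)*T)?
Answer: -52146959/465 ≈ -1.1214e+5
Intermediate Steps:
z(T) = 1/(T*(-16 + T)) (z(T) = 1/((-16 + T)*T) = 1/(T*(-16 + T)))
z(3*(-5)) + 344*(-326) = 1/(((3*(-5)))*(-16 + 3*(-5))) + 344*(-326) = 1/((-15)*(-16 - 15)) - 112144 = -1/15/(-31) - 112144 = -1/15*(-1/31) - 112144 = 1/465 - 112144 = -52146959/465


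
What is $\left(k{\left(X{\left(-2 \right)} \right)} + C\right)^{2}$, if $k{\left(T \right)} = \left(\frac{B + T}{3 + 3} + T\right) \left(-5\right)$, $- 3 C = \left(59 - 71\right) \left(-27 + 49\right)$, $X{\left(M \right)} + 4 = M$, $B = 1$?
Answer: $\frac{537289}{36} \approx 14925.0$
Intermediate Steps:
$X{\left(M \right)} = -4 + M$
$C = 88$ ($C = - \frac{\left(59 - 71\right) \left(-27 + 49\right)}{3} = - \frac{\left(-12\right) 22}{3} = \left(- \frac{1}{3}\right) \left(-264\right) = 88$)
$k{\left(T \right)} = - \frac{5}{6} - \frac{35 T}{6}$ ($k{\left(T \right)} = \left(\frac{1 + T}{3 + 3} + T\right) \left(-5\right) = \left(\frac{1 + T}{6} + T\right) \left(-5\right) = \left(\left(1 + T\right) \frac{1}{6} + T\right) \left(-5\right) = \left(\left(\frac{1}{6} + \frac{T}{6}\right) + T\right) \left(-5\right) = \left(\frac{1}{6} + \frac{7 T}{6}\right) \left(-5\right) = - \frac{5}{6} - \frac{35 T}{6}$)
$\left(k{\left(X{\left(-2 \right)} \right)} + C\right)^{2} = \left(\left(- \frac{5}{6} - \frac{35 \left(-4 - 2\right)}{6}\right) + 88\right)^{2} = \left(\left(- \frac{5}{6} - -35\right) + 88\right)^{2} = \left(\left(- \frac{5}{6} + 35\right) + 88\right)^{2} = \left(\frac{205}{6} + 88\right)^{2} = \left(\frac{733}{6}\right)^{2} = \frac{537289}{36}$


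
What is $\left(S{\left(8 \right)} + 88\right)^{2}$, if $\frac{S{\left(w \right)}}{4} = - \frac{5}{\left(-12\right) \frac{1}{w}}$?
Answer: $\frac{92416}{9} \approx 10268.0$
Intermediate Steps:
$S{\left(w \right)} = \frac{5 w}{3}$ ($S{\left(w \right)} = 4 \left(- \frac{5}{\left(-12\right) \frac{1}{w}}\right) = 4 \left(- 5 \left(- \frac{w}{12}\right)\right) = 4 \frac{5 w}{12} = \frac{5 w}{3}$)
$\left(S{\left(8 \right)} + 88\right)^{2} = \left(\frac{5}{3} \cdot 8 + 88\right)^{2} = \left(\frac{40}{3} + 88\right)^{2} = \left(\frac{304}{3}\right)^{2} = \frac{92416}{9}$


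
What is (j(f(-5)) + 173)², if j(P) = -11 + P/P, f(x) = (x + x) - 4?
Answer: 26569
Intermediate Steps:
f(x) = -4 + 2*x (f(x) = 2*x - 4 = -4 + 2*x)
j(P) = -10 (j(P) = -11 + 1 = -10)
(j(f(-5)) + 173)² = (-10 + 173)² = 163² = 26569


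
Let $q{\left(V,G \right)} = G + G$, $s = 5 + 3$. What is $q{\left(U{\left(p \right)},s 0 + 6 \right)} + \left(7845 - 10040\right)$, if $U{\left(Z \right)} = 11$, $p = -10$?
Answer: $-2183$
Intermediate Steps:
$s = 8$
$q{\left(V,G \right)} = 2 G$
$q{\left(U{\left(p \right)},s 0 + 6 \right)} + \left(7845 - 10040\right) = 2 \left(8 \cdot 0 + 6\right) + \left(7845 - 10040\right) = 2 \left(0 + 6\right) - 2195 = 2 \cdot 6 - 2195 = 12 - 2195 = -2183$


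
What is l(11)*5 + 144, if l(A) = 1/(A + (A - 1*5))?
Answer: 2453/17 ≈ 144.29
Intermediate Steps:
l(A) = 1/(-5 + 2*A) (l(A) = 1/(A + (A - 5)) = 1/(A + (-5 + A)) = 1/(-5 + 2*A))
l(11)*5 + 144 = 5/(-5 + 2*11) + 144 = 5/(-5 + 22) + 144 = 5/17 + 144 = 2453/17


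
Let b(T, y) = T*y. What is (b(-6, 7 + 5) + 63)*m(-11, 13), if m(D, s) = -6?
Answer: 54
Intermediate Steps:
(b(-6, 7 + 5) + 63)*m(-11, 13) = (-6*(7 + 5) + 63)*(-6) = (-6*12 + 63)*(-6) = (-72 + 63)*(-6) = -9*(-6) = 54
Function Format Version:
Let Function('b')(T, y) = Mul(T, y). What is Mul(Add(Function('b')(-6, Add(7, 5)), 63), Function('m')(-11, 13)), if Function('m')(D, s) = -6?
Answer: 54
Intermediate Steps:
Mul(Add(Function('b')(-6, Add(7, 5)), 63), Function('m')(-11, 13)) = Mul(Add(Mul(-6, Add(7, 5)), 63), -6) = Mul(Add(Mul(-6, 12), 63), -6) = Mul(Add(-72, 63), -6) = Mul(-9, -6) = 54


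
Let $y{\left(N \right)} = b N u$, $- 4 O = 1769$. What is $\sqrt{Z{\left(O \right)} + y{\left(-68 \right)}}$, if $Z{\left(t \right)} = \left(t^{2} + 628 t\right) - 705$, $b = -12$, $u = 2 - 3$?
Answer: $\frac{i \sqrt{1338703}}{4} \approx 289.26 i$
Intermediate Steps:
$O = - \frac{1769}{4}$ ($O = \left(- \frac{1}{4}\right) 1769 = - \frac{1769}{4} \approx -442.25$)
$u = -1$ ($u = 2 - 3 = -1$)
$y{\left(N \right)} = 12 N$ ($y{\left(N \right)} = - 12 N \left(-1\right) = 12 N$)
$Z{\left(t \right)} = -705 + t^{2} + 628 t$
$\sqrt{Z{\left(O \right)} + y{\left(-68 \right)}} = \sqrt{\left(-705 + \left(- \frac{1769}{4}\right)^{2} + 628 \left(- \frac{1769}{4}\right)\right) + 12 \left(-68\right)} = \sqrt{\left(-705 + \frac{3129361}{16} - 277733\right) - 816} = \sqrt{- \frac{1325647}{16} - 816} = \sqrt{- \frac{1338703}{16}} = \frac{i \sqrt{1338703}}{4}$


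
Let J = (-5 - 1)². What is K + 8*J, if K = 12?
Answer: 300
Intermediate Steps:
J = 36 (J = (-6)² = 36)
K + 8*J = 12 + 8*36 = 12 + 288 = 300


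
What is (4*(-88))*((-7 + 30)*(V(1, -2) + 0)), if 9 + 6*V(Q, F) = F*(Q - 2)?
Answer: 28336/3 ≈ 9445.3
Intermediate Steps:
V(Q, F) = -3/2 + F*(-2 + Q)/6 (V(Q, F) = -3/2 + (F*(Q - 2))/6 = -3/2 + (F*(-2 + Q))/6 = -3/2 + F*(-2 + Q)/6)
(4*(-88))*((-7 + 30)*(V(1, -2) + 0)) = (4*(-88))*((-7 + 30)*((-3/2 - 1/3*(-2) + (1/6)*(-2)*1) + 0)) = -8096*((-3/2 + 2/3 - 1/3) + 0) = -8096*(-7/6 + 0) = -8096*(-7)/6 = -352*(-161/6) = 28336/3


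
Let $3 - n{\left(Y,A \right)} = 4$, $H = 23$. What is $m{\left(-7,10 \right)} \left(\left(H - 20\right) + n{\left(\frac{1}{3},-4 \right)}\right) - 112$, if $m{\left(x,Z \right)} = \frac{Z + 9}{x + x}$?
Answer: $- \frac{803}{7} \approx -114.71$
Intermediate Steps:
$m{\left(x,Z \right)} = \frac{9 + Z}{2 x}$
$n{\left(Y,A \right)} = -1$ ($n{\left(Y,A \right)} = 3 - 4 = -1$)
$m{\left(-7,10 \right)} \left(\left(H - 20\right) + n{\left(\frac{1}{3},-4 \right)}\right) - 112 = \frac{9 + 10}{2 \left(-7\right)} \left(\left(23 - 20\right) - 1\right) - 112 = \frac{1}{2} \left(- \frac{1}{7}\right) 19 \left(3 - 1\right) - 112 = \left(- \frac{19}{14}\right) 2 - 112 = - \frac{19}{7} - 112 = - \frac{803}{7}$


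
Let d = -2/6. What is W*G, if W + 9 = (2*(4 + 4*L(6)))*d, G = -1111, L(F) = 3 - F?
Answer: 12221/3 ≈ 4073.7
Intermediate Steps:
d = -⅓ (d = -2*⅙ = -⅓ ≈ -0.33333)
W = -11/3 (W = -9 + (2*(4 + 4*(3 - 1*6)))*(-⅓) = -9 + (2*(4 + 4*(3 - 6)))*(-⅓) = -9 + (2*(4 + 4*(-3)))*(-⅓) = -9 + (2*(4 - 12))*(-⅓) = -9 + (2*(-8))*(-⅓) = -9 - 16*(-⅓) = -9 + 16/3 = -11/3 ≈ -3.6667)
W*G = -11/3*(-1111) = 12221/3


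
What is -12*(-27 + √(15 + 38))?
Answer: 324 - 12*√53 ≈ 236.64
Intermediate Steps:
-12*(-27 + √(15 + 38)) = -12*(-27 + √53) = 324 - 12*√53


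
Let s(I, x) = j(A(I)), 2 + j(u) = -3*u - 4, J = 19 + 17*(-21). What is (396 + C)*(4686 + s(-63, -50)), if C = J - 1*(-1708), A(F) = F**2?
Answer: -12762882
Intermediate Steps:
J = -338 (J = 19 - 357 = -338)
j(u) = -6 - 3*u (j(u) = -2 + (-3*u - 4) = -2 + (-4 - 3*u) = -6 - 3*u)
s(I, x) = -6 - 3*I**2
C = 1370 (C = -338 - 1*(-1708) = -338 + 1708 = 1370)
(396 + C)*(4686 + s(-63, -50)) = (396 + 1370)*(4686 + (-6 - 3*(-63)**2)) = 1766*(4686 + (-6 - 3*3969)) = 1766*(4686 + (-6 - 11907)) = 1766*(4686 - 11913) = 1766*(-7227) = -12762882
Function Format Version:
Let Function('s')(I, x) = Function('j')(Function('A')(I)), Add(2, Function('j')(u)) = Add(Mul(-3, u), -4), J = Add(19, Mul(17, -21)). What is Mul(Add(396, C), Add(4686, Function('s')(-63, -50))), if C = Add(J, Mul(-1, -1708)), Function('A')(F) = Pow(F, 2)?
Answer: -12762882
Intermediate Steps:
J = -338 (J = Add(19, -357) = -338)
Function('j')(u) = Add(-6, Mul(-3, u)) (Function('j')(u) = Add(-2, Add(Mul(-3, u), -4)) = Add(-2, Add(-4, Mul(-3, u))) = Add(-6, Mul(-3, u)))
Function('s')(I, x) = Add(-6, Mul(-3, Pow(I, 2)))
C = 1370 (C = Add(-338, Mul(-1, -1708)) = Add(-338, 1708) = 1370)
Mul(Add(396, C), Add(4686, Function('s')(-63, -50))) = Mul(Add(396, 1370), Add(4686, Add(-6, Mul(-3, Pow(-63, 2))))) = Mul(1766, Add(4686, Add(-6, Mul(-3, 3969)))) = Mul(1766, Add(4686, Add(-6, -11907))) = Mul(1766, Add(4686, -11913)) = Mul(1766, -7227) = -12762882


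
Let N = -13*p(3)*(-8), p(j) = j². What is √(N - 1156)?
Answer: 2*I*√55 ≈ 14.832*I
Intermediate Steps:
N = 936 (N = -13*3²*(-8) = -13*9*(-8) = -117*(-8) = 936)
√(N - 1156) = √(936 - 1156) = √(-220) = 2*I*√55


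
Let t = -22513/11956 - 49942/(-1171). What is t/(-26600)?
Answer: -570743829/372412661600 ≈ -0.0015326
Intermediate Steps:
t = 570743829/14000476 (t = -22513*1/11956 - 49942*(-1/1171) = -22513/11956 + 49942/1171 = 570743829/14000476 ≈ 40.766)
t/(-26600) = (570743829/14000476)/(-26600) = (570743829/14000476)*(-1/26600) = -570743829/372412661600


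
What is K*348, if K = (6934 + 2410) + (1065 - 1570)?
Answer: 3075972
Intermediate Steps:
K = 8839 (K = 9344 - 505 = 8839)
K*348 = 8839*348 = 3075972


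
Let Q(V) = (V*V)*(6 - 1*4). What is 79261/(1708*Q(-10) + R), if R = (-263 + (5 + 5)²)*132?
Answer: 79261/320084 ≈ 0.24763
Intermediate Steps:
Q(V) = 2*V² (Q(V) = V²*(6 - 4) = V²*2 = 2*V²)
R = -21516 (R = (-263 + 10²)*132 = (-263 + 100)*132 = -163*132 = -21516)
79261/(1708*Q(-10) + R) = 79261/(1708*(2*(-10)²) - 21516) = 79261/(1708*(2*100) - 21516) = 79261/(1708*200 - 21516) = 79261/(341600 - 21516) = 79261/320084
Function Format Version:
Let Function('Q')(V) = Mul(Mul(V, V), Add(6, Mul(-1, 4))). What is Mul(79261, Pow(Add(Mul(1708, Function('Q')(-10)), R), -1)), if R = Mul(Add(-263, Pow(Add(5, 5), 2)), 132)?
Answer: Rational(79261, 320084) ≈ 0.24763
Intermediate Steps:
Function('Q')(V) = Mul(2, Pow(V, 2)) (Function('Q')(V) = Mul(Pow(V, 2), Add(6, -4)) = Mul(Pow(V, 2), 2) = Mul(2, Pow(V, 2)))
R = -21516 (R = Mul(Add(-263, Pow(10, 2)), 132) = Mul(Add(-263, 100), 132) = Mul(-163, 132) = -21516)
Mul(79261, Pow(Add(Mul(1708, Function('Q')(-10)), R), -1)) = Mul(79261, Pow(Add(Mul(1708, Mul(2, Pow(-10, 2))), -21516), -1)) = Mul(79261, Pow(Add(Mul(1708, Mul(2, 100)), -21516), -1)) = Mul(79261, Pow(Add(Mul(1708, 200), -21516), -1)) = Mul(79261, Pow(Add(341600, -21516), -1)) = Mul(79261, Pow(320084, -1)) = Mul(79261, Rational(1, 320084)) = Rational(79261, 320084)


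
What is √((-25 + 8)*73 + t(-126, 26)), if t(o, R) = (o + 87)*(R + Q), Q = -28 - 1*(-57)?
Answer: I*√3386 ≈ 58.189*I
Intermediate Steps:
Q = 29 (Q = -28 + 57 = 29)
t(o, R) = (29 + R)*(87 + o) (t(o, R) = (o + 87)*(R + 29) = (87 + o)*(29 + R) = (29 + R)*(87 + o))
√((-25 + 8)*73 + t(-126, 26)) = √((-25 + 8)*73 + (2523 + 29*(-126) + 87*26 + 26*(-126))) = √(-17*73 + (2523 - 3654 + 2262 - 3276)) = √(-1241 - 2145) = √(-3386) = I*√3386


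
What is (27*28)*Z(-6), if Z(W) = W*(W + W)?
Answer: 54432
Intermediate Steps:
Z(W) = 2*W² (Z(W) = W*(2*W) = 2*W²)
(27*28)*Z(-6) = (27*28)*(2*(-6)²) = 756*(2*36) = 756*72 = 54432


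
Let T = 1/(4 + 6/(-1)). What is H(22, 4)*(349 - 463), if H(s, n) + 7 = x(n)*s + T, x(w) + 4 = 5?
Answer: -1653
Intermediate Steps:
x(w) = 1 (x(w) = -4 + 5 = 1)
T = -½ (T = 1/(4 + 6*(-1)) = 1/(4 - 6) = 1/(-2) = -½ ≈ -0.50000)
H(s, n) = -15/2 + s (H(s, n) = -7 + (1*s - ½) = -7 + (s - ½) = -7 + (-½ + s) = -15/2 + s)
H(22, 4)*(349 - 463) = (-15/2 + 22)*(349 - 463) = (29/2)*(-114) = -1653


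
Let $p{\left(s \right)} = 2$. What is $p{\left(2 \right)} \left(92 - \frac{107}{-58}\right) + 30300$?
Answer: $\frac{884143}{29} \approx 30488.0$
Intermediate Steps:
$p{\left(2 \right)} \left(92 - \frac{107}{-58}\right) + 30300 = 2 \left(92 - \frac{107}{-58}\right) + 30300 = 2 \left(92 - - \frac{107}{58}\right) + 30300 = 2 \left(92 + \frac{107}{58}\right) + 30300 = 2 \cdot \frac{5443}{58} + 30300 = \frac{5443}{29} + 30300 = \frac{884143}{29}$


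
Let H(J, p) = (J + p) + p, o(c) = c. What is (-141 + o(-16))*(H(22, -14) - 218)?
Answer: 35168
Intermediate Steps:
H(J, p) = J + 2*p
(-141 + o(-16))*(H(22, -14) - 218) = (-141 - 16)*((22 + 2*(-14)) - 218) = -157*((22 - 28) - 218) = -157*(-6 - 218) = -157*(-224) = 35168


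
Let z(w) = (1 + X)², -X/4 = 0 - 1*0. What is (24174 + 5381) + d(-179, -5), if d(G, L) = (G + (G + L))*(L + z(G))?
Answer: 31007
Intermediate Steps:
X = 0 (X = -4*(0 - 1*0) = -4*(0 + 0) = -4*0 = 0)
z(w) = 1 (z(w) = (1 + 0)² = 1² = 1)
d(G, L) = (1 + L)*(L + 2*G) (d(G, L) = (G + (G + L))*(L + 1) = (L + 2*G)*(1 + L) = (1 + L)*(L + 2*G))
(24174 + 5381) + d(-179, -5) = (24174 + 5381) + (-5 + (-5)² + 2*(-179) + 2*(-179)*(-5)) = 29555 + (-5 + 25 - 358 + 1790) = 29555 + 1452 = 31007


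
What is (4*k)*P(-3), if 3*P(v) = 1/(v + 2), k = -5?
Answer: 20/3 ≈ 6.6667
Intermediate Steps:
P(v) = 1/(3*(2 + v)) (P(v) = 1/(3*(v + 2)) = 1/(3*(2 + v)))
(4*k)*P(-3) = (4*(-5))*(1/(3*(2 - 3))) = -20/(3*(-1)) = -20*(-1)/3 = -20*(-⅓) = 20/3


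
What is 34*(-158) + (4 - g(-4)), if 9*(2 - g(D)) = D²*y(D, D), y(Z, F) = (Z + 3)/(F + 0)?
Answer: -48326/9 ≈ -5369.6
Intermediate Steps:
y(Z, F) = (3 + Z)/F
g(D) = 2 - D*(3 + D)/9 (g(D) = 2 - D²*(3 + D)/D/9 = 2 - D*(3 + D)/9)
34*(-158) + (4 - g(-4)) = 34*(-158) + (4 - (2 - ⅑*(-4)*(3 - 4))) = -5372 + (4 - (2 - ⅑*(-4)*(-1))) = -5372 + (4 - (2 - 4/9)) = -5372 + (4 - 1*14/9) = -5372 + (4 - 14/9) = -5372 + 22/9 = -48326/9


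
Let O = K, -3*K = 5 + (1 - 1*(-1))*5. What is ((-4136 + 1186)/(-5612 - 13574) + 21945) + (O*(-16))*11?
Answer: 218961700/9593 ≈ 22825.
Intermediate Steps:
K = -5 (K = -(5 + (1 - 1*(-1))*5)/3 = -(5 + (1 + 1)*5)/3 = -(5 + 2*5)/3 = -(5 + 10)/3 = -⅓*15 = -5)
O = -5
((-4136 + 1186)/(-5612 - 13574) + 21945) + (O*(-16))*11 = ((-4136 + 1186)/(-5612 - 13574) + 21945) - 5*(-16)*11 = (-2950/(-19186) + 21945) + 80*11 = (-2950*(-1/19186) + 21945) + 880 = (1475/9593 + 21945) + 880 = 210519860/9593 + 880 = 218961700/9593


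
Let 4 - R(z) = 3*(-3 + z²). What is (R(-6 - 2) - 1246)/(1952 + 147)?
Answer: -1425/2099 ≈ -0.67889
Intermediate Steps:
R(z) = 13 - 3*z² (R(z) = 4 - 3*(-3 + z²) = 4 - (-9 + 3*z²) = 4 + (9 - 3*z²) = 13 - 3*z²)
(R(-6 - 2) - 1246)/(1952 + 147) = ((13 - 3*(-6 - 2)²) - 1246)/(1952 + 147) = ((13 - 3*(-8)²) - 1246)/2099 = ((13 - 3*64) - 1246)*(1/2099) = ((13 - 192) - 1246)*(1/2099) = (-179 - 1246)*(1/2099) = -1425*1/2099 = -1425/2099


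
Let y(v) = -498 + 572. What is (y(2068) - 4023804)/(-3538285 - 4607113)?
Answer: 2011865/4072699 ≈ 0.49399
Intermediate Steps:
y(v) = 74
(y(2068) - 4023804)/(-3538285 - 4607113) = (74 - 4023804)/(-3538285 - 4607113) = -4023730/(-8145398) = -4023730*(-1/8145398) = 2011865/4072699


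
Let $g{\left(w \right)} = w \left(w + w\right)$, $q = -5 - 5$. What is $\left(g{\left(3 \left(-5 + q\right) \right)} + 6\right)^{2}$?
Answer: $16451136$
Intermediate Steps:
$q = -10$
$g{\left(w \right)} = 2 w^{2}$ ($g{\left(w \right)} = w 2 w = 2 w^{2}$)
$\left(g{\left(3 \left(-5 + q\right) \right)} + 6\right)^{2} = \left(2 \left(3 \left(-5 - 10\right)\right)^{2} + 6\right)^{2} = \left(2 \left(3 \left(-15\right)\right)^{2} + 6\right)^{2} = \left(2 \left(-45\right)^{2} + 6\right)^{2} = \left(2 \cdot 2025 + 6\right)^{2} = \left(4050 + 6\right)^{2} = 4056^{2} = 16451136$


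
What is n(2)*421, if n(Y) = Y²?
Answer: 1684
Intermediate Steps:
n(2)*421 = 2²*421 = 4*421 = 1684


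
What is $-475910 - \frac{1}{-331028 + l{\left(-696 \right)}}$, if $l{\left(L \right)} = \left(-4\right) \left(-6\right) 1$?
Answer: $- \frac{157528113639}{331004} \approx -4.7591 \cdot 10^{5}$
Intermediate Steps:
$l{\left(L \right)} = 24$ ($l{\left(L \right)} = 24 \cdot 1 = 24$)
$-475910 - \frac{1}{-331028 + l{\left(-696 \right)}} = -475910 - \frac{1}{-331028 + 24} = -475910 - \frac{1}{-331004} = -475910 - - \frac{1}{331004} = -475910 + \frac{1}{331004} = - \frac{157528113639}{331004}$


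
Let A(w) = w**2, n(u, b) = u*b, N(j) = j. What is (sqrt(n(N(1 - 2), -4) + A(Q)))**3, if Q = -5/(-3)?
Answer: 61*sqrt(61)/27 ≈ 17.645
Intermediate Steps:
n(u, b) = b*u
Q = 5/3 (Q = -5*(-1/3) = 5/3 ≈ 1.6667)
(sqrt(n(N(1 - 2), -4) + A(Q)))**3 = (sqrt(-4*(1 - 2) + (5/3)**2))**3 = (sqrt(-4*(-1) + 25/9))**3 = (sqrt(4 + 25/9))**3 = (sqrt(61/9))**3 = (sqrt(61)/3)**3 = 61*sqrt(61)/27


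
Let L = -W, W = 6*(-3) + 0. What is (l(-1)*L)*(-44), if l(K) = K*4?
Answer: 3168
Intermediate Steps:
l(K) = 4*K
W = -18 (W = -18 + 0 = -18)
L = 18 (L = -1*(-18) = 18)
(l(-1)*L)*(-44) = ((4*(-1))*18)*(-44) = -4*18*(-44) = -72*(-44) = 3168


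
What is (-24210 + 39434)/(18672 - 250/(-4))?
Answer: 30448/37469 ≈ 0.81262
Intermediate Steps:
(-24210 + 39434)/(18672 - 250/(-4)) = 15224/(18672 - 250*(-¼)) = 15224/(18672 + 125/2) = 15224/(37469/2) = 15224*(2/37469) = 30448/37469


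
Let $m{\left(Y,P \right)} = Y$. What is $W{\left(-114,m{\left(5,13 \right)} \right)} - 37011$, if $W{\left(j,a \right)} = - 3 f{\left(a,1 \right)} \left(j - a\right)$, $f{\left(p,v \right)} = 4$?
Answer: $-35583$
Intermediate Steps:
$W{\left(j,a \right)} = - 12 j + 12 a$ ($W{\left(j,a \right)} = \left(-3\right) 4 \left(j - a\right) = - 12 \left(j - a\right) = - 12 j + 12 a$)
$W{\left(-114,m{\left(5,13 \right)} \right)} - 37011 = \left(\left(-12\right) \left(-114\right) + 12 \cdot 5\right) - 37011 = \left(1368 + 60\right) - 37011 = 1428 - 37011 = -35583$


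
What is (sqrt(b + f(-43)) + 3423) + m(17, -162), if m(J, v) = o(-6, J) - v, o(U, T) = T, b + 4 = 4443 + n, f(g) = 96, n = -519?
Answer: 3602 + 4*sqrt(251) ≈ 3665.4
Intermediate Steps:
b = 3920 (b = -4 + (4443 - 519) = -4 + 3924 = 3920)
m(J, v) = J - v
(sqrt(b + f(-43)) + 3423) + m(17, -162) = (sqrt(3920 + 96) + 3423) + (17 - 1*(-162)) = (sqrt(4016) + 3423) + (17 + 162) = (4*sqrt(251) + 3423) + 179 = (3423 + 4*sqrt(251)) + 179 = 3602 + 4*sqrt(251)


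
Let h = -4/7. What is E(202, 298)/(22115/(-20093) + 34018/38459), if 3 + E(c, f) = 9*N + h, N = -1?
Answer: 68002588456/1168979777 ≈ 58.173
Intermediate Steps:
h = -4/7 (h = -4*⅐ = -4/7 ≈ -0.57143)
E(c, f) = -88/7 (E(c, f) = -3 + (9*(-1) - 4/7) = -3 + (-9 - 4/7) = -3 - 67/7 = -88/7)
E(202, 298)/(22115/(-20093) + 34018/38459) = -88/(7*(22115/(-20093) + 34018/38459)) = -88/(7*(22115*(-1/20093) + 34018*(1/38459))) = -88/(7*(-22115/20093 + 34018/38459)) = -88/(7*(-166997111/772756687)) = -88/7*(-772756687/166997111) = 68002588456/1168979777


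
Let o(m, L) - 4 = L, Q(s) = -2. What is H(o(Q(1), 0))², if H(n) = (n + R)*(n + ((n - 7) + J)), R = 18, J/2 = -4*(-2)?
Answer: 139876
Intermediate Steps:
J = 16 (J = 2*(-4*(-2)) = 2*8 = 16)
o(m, L) = 4 + L
H(n) = (9 + 2*n)*(18 + n) (H(n) = (n + 18)*(n + ((n - 7) + 16)) = (18 + n)*(n + ((-7 + n) + 16)) = (18 + n)*(n + (9 + n)) = (18 + n)*(9 + 2*n) = (9 + 2*n)*(18 + n))
H(o(Q(1), 0))² = (162 + 2*(4 + 0)² + 45*(4 + 0))² = (162 + 2*4² + 45*4)² = (162 + 2*16 + 180)² = (162 + 32 + 180)² = 374² = 139876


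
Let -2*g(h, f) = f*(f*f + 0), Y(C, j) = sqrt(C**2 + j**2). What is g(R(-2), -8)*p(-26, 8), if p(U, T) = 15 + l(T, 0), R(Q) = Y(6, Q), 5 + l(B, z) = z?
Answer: 2560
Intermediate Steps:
l(B, z) = -5 + z
R(Q) = sqrt(36 + Q**2) (R(Q) = sqrt(6**2 + Q**2) = sqrt(36 + Q**2))
p(U, T) = 10 (p(U, T) = 15 + (-5 + 0) = 15 - 5 = 10)
g(h, f) = -f**3/2 (g(h, f) = -f*(f*f + 0)/2 = -f*(f**2 + 0)/2 = -f*f**2/2 = -f**3/2)
g(R(-2), -8)*p(-26, 8) = -1/2*(-8)**3*10 = -1/2*(-512)*10 = 256*10 = 2560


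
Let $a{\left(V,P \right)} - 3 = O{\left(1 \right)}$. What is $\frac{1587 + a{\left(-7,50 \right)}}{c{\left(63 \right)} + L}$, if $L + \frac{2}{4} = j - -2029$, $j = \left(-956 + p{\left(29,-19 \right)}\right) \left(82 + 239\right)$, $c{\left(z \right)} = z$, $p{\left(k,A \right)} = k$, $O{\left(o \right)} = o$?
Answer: $- \frac{3182}{590951} \approx -0.0053845$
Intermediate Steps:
$a{\left(V,P \right)} = 4$ ($a{\left(V,P \right)} = 3 + 1 = 4$)
$j = -297567$ ($j = \left(-956 + 29\right) \left(82 + 239\right) = \left(-927\right) 321 = -297567$)
$L = - \frac{591077}{2}$ ($L = - \frac{1}{2} - 295538 = - \frac{591077}{2} \approx -2.9554 \cdot 10^{5}$)
$\frac{1587 + a{\left(-7,50 \right)}}{c{\left(63 \right)} + L} = \frac{1587 + 4}{63 - \frac{591077}{2}} = \frac{1591}{- \frac{590951}{2}} = 1591 \left(- \frac{2}{590951}\right) = - \frac{3182}{590951}$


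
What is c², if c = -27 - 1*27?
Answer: 2916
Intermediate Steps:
c = -54 (c = -27 - 27 = -54)
c² = (-54)² = 2916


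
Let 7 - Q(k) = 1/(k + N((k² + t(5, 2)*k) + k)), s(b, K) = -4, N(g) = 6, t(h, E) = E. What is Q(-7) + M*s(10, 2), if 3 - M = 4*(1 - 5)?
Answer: -68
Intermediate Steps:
M = 19 (M = 3 - 4*(1 - 5) = 3 - 4*(-4) = 3 - 1*(-16) = 3 + 16 = 19)
Q(k) = 7 - 1/(6 + k) (Q(k) = 7 - 1/(k + 6) = 7 - 1/(6 + k))
Q(-7) + M*s(10, 2) = (41 + 7*(-7))/(6 - 7) + 19*(-4) = (41 - 49)/(-1) - 76 = -1*(-8) - 76 = 8 - 76 = -68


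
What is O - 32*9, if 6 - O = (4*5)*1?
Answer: -302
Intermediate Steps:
O = -14 (O = 6 - 4*5 = 6 - 20 = -14)
O - 32*9 = -14 - 32*9 = -14 - 288 = -302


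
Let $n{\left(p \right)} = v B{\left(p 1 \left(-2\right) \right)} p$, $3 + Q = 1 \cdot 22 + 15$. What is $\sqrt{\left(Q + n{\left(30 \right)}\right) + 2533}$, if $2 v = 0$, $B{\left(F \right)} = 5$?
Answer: $\sqrt{2567} \approx 50.666$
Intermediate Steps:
$v = 0$ ($v = \frac{1}{2} \cdot 0 = 0$)
$Q = 34$ ($Q = -3 + \left(1 \cdot 22 + 15\right) = -3 + \left(22 + 15\right) = -3 + 37 = 34$)
$n{\left(p \right)} = 0$ ($n{\left(p \right)} = 0 \cdot 5 p = 0 p = 0$)
$\sqrt{\left(Q + n{\left(30 \right)}\right) + 2533} = \sqrt{\left(34 + 0\right) + 2533} = \sqrt{34 + 2533} = \sqrt{2567}$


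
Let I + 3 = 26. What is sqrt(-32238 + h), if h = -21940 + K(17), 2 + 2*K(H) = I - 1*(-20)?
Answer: 3*I*sqrt(24070)/2 ≈ 232.72*I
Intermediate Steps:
I = 23 (I = -3 + 26 = 23)
K(H) = 41/2 (K(H) = -1 + (23 - 1*(-20))/2 = -1 + (23 + 20)/2 = -1 + (1/2)*43 = -1 + 43/2 = 41/2)
h = -43839/2 (h = -21940 + 41/2 = -43839/2 ≈ -21920.)
sqrt(-32238 + h) = sqrt(-32238 - 43839/2) = sqrt(-108315/2) = 3*I*sqrt(24070)/2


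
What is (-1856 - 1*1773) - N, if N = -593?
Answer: -3036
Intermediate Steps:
(-1856 - 1*1773) - N = (-1856 - 1*1773) - 1*(-593) = (-1856 - 1773) + 593 = -3629 + 593 = -3036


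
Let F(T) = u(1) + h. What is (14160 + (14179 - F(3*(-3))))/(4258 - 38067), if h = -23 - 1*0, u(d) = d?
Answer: -28361/33809 ≈ -0.83886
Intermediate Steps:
h = -23 (h = -23 + 0 = -23)
F(T) = -22 (F(T) = 1 - 23 = -22)
(14160 + (14179 - F(3*(-3))))/(4258 - 38067) = (14160 + (14179 - 1*(-22)))/(4258 - 38067) = (14160 + (14179 + 22))/(-33809) = (14160 + 14201)*(-1/33809) = 28361*(-1/33809) = -28361/33809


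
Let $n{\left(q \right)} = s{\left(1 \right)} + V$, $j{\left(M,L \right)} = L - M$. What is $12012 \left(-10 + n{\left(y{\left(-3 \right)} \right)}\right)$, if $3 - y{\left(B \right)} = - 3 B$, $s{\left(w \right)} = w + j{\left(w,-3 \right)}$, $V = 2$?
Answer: $-132132$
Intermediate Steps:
$s{\left(w \right)} = -3$ ($s{\left(w \right)} = w - \left(3 + w\right) = -3$)
$y{\left(B \right)} = 3 + 3 B$ ($y{\left(B \right)} = 3 - - 3 B = 3 + 3 B$)
$n{\left(q \right)} = -1$ ($n{\left(q \right)} = -3 + 2 = -1$)
$12012 \left(-10 + n{\left(y{\left(-3 \right)} \right)}\right) = 12012 \left(-10 - 1\right) = 12012 \left(-11\right) = -132132$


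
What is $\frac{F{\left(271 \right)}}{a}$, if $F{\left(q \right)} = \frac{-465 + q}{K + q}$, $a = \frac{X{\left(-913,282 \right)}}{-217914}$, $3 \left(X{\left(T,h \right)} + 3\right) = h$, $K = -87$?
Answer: $\frac{10568829}{4186} \approx 2524.8$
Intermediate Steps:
$X{\left(T,h \right)} = -3 + \frac{h}{3}$
$a = - \frac{91}{217914}$ ($a = \frac{-3 + \frac{1}{3} \cdot 282}{-217914} = \left(-3 + 94\right) \left(- \frac{1}{217914}\right) = 91 \left(- \frac{1}{217914}\right) = - \frac{91}{217914} \approx -0.0004176$)
$F{\left(q \right)} = \frac{-465 + q}{-87 + q}$
$\frac{F{\left(271 \right)}}{a} = \frac{\frac{1}{-87 + 271} \left(-465 + 271\right)}{- \frac{91}{217914}} = \frac{1}{184} \left(-194\right) \left(- \frac{217914}{91}\right) = \left(- \frac{97}{92}\right) \left(- \frac{217914}{91}\right) = \frac{10568829}{4186}$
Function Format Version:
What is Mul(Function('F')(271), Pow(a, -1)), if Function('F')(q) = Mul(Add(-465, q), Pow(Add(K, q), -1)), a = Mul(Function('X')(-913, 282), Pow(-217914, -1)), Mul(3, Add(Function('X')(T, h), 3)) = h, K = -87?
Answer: Rational(10568829, 4186) ≈ 2524.8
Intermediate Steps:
Function('X')(T, h) = Add(-3, Mul(Rational(1, 3), h))
a = Rational(-91, 217914) (a = Mul(Add(-3, Mul(Rational(1, 3), 282)), Pow(-217914, -1)) = Mul(Add(-3, 94), Rational(-1, 217914)) = Mul(91, Rational(-1, 217914)) = Rational(-91, 217914) ≈ -0.00041760)
Function('F')(q) = Mul(Pow(Add(-87, q), -1), Add(-465, q)) (Function('F')(q) = Mul(Add(-465, q), Pow(Add(-87, q), -1)) = Mul(Pow(Add(-87, q), -1), Add(-465, q)))
Mul(Function('F')(271), Pow(a, -1)) = Mul(Mul(Pow(Add(-87, 271), -1), Add(-465, 271)), Pow(Rational(-91, 217914), -1)) = Mul(Mul(Pow(184, -1), -194), Rational(-217914, 91)) = Mul(Mul(Rational(1, 184), -194), Rational(-217914, 91)) = Mul(Rational(-97, 92), Rational(-217914, 91)) = Rational(10568829, 4186)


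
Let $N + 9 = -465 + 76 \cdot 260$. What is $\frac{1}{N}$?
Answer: $\frac{1}{19286} \approx 5.1851 \cdot 10^{-5}$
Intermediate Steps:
$N = 19286$ ($N = -9 + \left(-465 + 76 \cdot 260\right) = -9 + \left(-465 + 19760\right) = -9 + 19295 = 19286$)
$\frac{1}{N} = \frac{1}{19286}$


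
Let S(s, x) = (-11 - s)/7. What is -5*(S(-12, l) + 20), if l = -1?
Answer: -705/7 ≈ -100.71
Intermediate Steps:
S(s, x) = -11/7 - s/7 (S(s, x) = (-11 - s)*(1/7) = -11/7 - s/7)
-5*(S(-12, l) + 20) = -5*((-11/7 - 1/7*(-12)) + 20) = -5*((-11/7 + 12/7) + 20) = -5*(1/7 + 20) = -5*141/7 = -705/7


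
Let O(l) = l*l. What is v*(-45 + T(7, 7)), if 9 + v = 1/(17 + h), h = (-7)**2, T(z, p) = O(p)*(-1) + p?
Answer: 17197/22 ≈ 781.68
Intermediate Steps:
O(l) = l**2
T(z, p) = p - p**2 (T(z, p) = p**2*(-1) + p = -p**2 + p = p - p**2)
h = 49
v = -593/66 (v = -9 + 1/(17 + 49) = -9 + 1/66 = -593/66 ≈ -8.9848)
v*(-45 + T(7, 7)) = -593*(-45 + 7*(1 - 1*7))/66 = -593*(-45 + 7*(1 - 7))/66 = -593*(-45 + 7*(-6))/66 = -593*(-45 - 42)/66 = -593/66*(-87) = 17197/22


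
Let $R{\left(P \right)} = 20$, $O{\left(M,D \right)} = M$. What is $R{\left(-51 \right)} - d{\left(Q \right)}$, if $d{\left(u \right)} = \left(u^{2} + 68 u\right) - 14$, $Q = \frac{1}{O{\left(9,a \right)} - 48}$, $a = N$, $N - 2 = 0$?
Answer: $\frac{54365}{1521} \approx 35.743$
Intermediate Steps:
$N = 2$ ($N = 2 + 0 = 2$)
$a = 2$
$Q = - \frac{1}{39}$ ($Q = \frac{1}{9 - 48} = \frac{1}{-39} = - \frac{1}{39} \approx -0.025641$)
$d{\left(u \right)} = -14 + u^{2} + 68 u$
$R{\left(-51 \right)} - d{\left(Q \right)} = 20 - \left(-14 + \left(- \frac{1}{39}\right)^{2} + 68 \left(- \frac{1}{39}\right)\right) = 20 - \left(-14 + \frac{1}{1521} - \frac{68}{39}\right) = 20 - - \frac{23945}{1521} = 20 + \frac{23945}{1521} = \frac{54365}{1521}$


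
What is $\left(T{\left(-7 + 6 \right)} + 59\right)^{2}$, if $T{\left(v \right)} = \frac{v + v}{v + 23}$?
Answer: $\frac{419904}{121} \approx 3470.3$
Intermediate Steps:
$T{\left(v \right)} = \frac{2 v}{23 + v}$
$\left(T{\left(-7 + 6 \right)} + 59\right)^{2} = \left(\frac{2 \left(-7 + 6\right)}{23 + \left(-7 + 6\right)} + 59\right)^{2} = \left(2 \left(-1\right) \frac{1}{23 - 1} + 59\right)^{2} = \left(2 \left(-1\right) \frac{1}{22} + 59\right)^{2} = \left(- \frac{1}{11} + 59\right)^{2} = \left(\frac{648}{11}\right)^{2} = \frac{419904}{121}$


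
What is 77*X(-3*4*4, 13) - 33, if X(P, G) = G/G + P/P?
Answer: 121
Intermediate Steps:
X(P, G) = 2 (X(P, G) = 1 + 1 = 2)
77*X(-3*4*4, 13) - 33 = 77*2 - 33 = 154 - 33 = 121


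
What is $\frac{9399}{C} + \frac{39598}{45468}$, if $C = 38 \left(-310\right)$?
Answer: $\frac{9777677}{133903260} \approx 0.07302$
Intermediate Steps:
$C = -11780$
$\frac{9399}{C} + \frac{39598}{45468} = \frac{9399}{-11780} + \frac{39598}{45468} = 9399 \left(- \frac{1}{11780}\right) + 39598 \cdot \frac{1}{45468} = - \frac{9399}{11780} + \frac{19799}{22734} = \frac{9777677}{133903260}$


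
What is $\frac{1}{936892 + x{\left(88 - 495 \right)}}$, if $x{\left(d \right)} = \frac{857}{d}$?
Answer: $\frac{407}{381314187} \approx 1.0674 \cdot 10^{-6}$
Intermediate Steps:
$\frac{1}{936892 + x{\left(88 - 495 \right)}} = \frac{1}{936892 + \frac{857}{88 - 495}} = \frac{1}{936892 + \frac{857}{-407}} = \frac{1}{936892 + 857 \left(- \frac{1}{407}\right)} = \frac{1}{936892 - \frac{857}{407}} = \frac{1}{\frac{381314187}{407}} = \frac{407}{381314187}$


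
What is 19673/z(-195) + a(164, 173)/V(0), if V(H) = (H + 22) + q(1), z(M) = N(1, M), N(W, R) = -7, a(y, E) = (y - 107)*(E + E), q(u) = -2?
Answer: -127703/70 ≈ -1824.3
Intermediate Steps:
a(y, E) = 2*E*(-107 + y) (a(y, E) = (-107 + y)*(2*E) = 2*E*(-107 + y))
z(M) = -7
V(H) = 20 + H (V(H) = (H + 22) - 2 = (22 + H) - 2 = 20 + H)
19673/z(-195) + a(164, 173)/V(0) = 19673/(-7) + (2*173*(-107 + 164))/(20 + 0) = 19673*(-1/7) + (2*173*57)/20 = -19673/7 + 19722*(1/20) = -19673/7 + 9861/10 = -127703/70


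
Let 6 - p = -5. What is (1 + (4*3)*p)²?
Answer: 17689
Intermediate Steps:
p = 11 (p = 6 - 1*(-5) = 6 + 5 = 11)
(1 + (4*3)*p)² = (1 + (4*3)*11)² = (1 + 12*11)² = (1 + 132)² = 133² = 17689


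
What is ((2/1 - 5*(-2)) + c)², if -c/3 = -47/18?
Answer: 14161/36 ≈ 393.36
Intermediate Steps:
c = 47/6 (c = -(-141)/18 = -3*(-47/18) = 47/6 ≈ 7.8333)
((2/1 - 5*(-2)) + c)² = ((2/1 - 5*(-2)) + 47/6)² = ((2*1 + 10) + 47/6)² = ((2 + 10) + 47/6)² = (12 + 47/6)² = (119/6)² = 14161/36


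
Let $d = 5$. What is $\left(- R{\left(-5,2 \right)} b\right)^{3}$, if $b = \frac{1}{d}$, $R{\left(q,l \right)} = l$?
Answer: $- \frac{8}{125} \approx -0.064$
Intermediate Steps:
$b = \frac{1}{5} \approx 0.2$
$\left(- R{\left(-5,2 \right)} b\right)^{3} = \left(\left(-1\right) 2 \cdot \frac{1}{5}\right)^{3} = \left(\left(-2\right) \frac{1}{5}\right)^{3} = \left(- \frac{2}{5}\right)^{3} = - \frac{8}{125}$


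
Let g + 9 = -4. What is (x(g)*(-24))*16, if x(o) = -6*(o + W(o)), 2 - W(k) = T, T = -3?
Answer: -18432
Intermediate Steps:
W(k) = 5 (W(k) = 2 - 1*(-3) = 2 + 3 = 5)
g = -13 (g = -9 - 4 = -13)
x(o) = -30 - 6*o (x(o) = -6*(o + 5) = -6*(5 + o) = -30 - 6*o)
(x(g)*(-24))*16 = ((-30 - 6*(-13))*(-24))*16 = ((-30 + 78)*(-24))*16 = (48*(-24))*16 = -1152*16 = -18432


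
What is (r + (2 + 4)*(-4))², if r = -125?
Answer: 22201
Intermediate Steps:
(r + (2 + 4)*(-4))² = (-125 + (2 + 4)*(-4))² = (-125 + 6*(-4))² = (-125 - 24)² = (-149)² = 22201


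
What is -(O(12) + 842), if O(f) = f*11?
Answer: -974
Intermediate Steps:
O(f) = 11*f
-(O(12) + 842) = -(11*12 + 842) = -(132 + 842) = -1*974 = -974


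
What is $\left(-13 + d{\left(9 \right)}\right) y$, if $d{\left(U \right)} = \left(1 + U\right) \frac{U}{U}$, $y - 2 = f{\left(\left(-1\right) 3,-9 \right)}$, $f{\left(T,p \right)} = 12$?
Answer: $-42$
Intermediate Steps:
$y = 14$ ($y = 2 + 12 = 14$)
$d{\left(U \right)} = 1 + U$ ($d{\left(U \right)} = \left(1 + U\right) 1 = 1 + U$)
$\left(-13 + d{\left(9 \right)}\right) y = \left(-13 + \left(1 + 9\right)\right) 14 = \left(-13 + 10\right) 14 = \left(-3\right) 14 = -42$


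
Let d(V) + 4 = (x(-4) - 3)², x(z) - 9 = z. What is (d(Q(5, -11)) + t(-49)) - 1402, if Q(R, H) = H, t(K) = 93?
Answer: -1309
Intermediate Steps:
x(z) = 9 + z
d(V) = 0 (d(V) = -4 + ((9 - 4) - 3)² = -4 + (5 - 3)² = -4 + 2² = -4 + 4 = 0)
(d(Q(5, -11)) + t(-49)) - 1402 = (0 + 93) - 1402 = 93 - 1402 = -1309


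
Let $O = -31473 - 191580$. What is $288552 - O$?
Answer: $511605$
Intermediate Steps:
$O = -223053$
$288552 - O = 288552 - -223053 = 288552 + 223053 = 511605$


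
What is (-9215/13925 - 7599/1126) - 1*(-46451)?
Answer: 145642916977/3135910 ≈ 46444.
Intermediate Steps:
(-9215/13925 - 7599/1126) - 1*(-46451) = (-9215*1/13925 - 7599*1/1126) + 46451 = (-1843/2785 - 7599/1126) + 46451 = -23238433/3135910 + 46451 = 145642916977/3135910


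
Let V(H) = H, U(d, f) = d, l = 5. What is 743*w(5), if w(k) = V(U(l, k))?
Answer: 3715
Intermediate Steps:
w(k) = 5
743*w(5) = 743*5 = 3715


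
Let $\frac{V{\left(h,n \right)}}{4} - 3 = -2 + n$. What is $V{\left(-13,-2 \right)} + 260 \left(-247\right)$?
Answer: $-64224$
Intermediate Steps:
$V{\left(h,n \right)} = 4 + 4 n$ ($V{\left(h,n \right)} = 12 + 4 \left(-2 + n\right) = 12 + \left(-8 + 4 n\right) = 4 + 4 n$)
$V{\left(-13,-2 \right)} + 260 \left(-247\right) = \left(4 + 4 \left(-2\right)\right) + 260 \left(-247\right) = \left(4 - 8\right) - 64220 = -4 - 64220 = -64224$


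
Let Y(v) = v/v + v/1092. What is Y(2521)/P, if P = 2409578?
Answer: 3613/2631259176 ≈ 1.3731e-6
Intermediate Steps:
Y(v) = 1 + v/1092 (Y(v) = 1 + v*(1/1092) = 1 + v/1092)
Y(2521)/P = (1 + (1/1092)*2521)/2409578 = (1 + 2521/1092)*(1/2409578) = (3613/1092)*(1/2409578) = 3613/2631259176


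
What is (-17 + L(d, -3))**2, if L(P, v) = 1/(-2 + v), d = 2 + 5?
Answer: 7396/25 ≈ 295.84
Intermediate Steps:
d = 7
(-17 + L(d, -3))**2 = (-17 + 1/(-2 - 3))**2 = (-17 + 1/(-5))**2 = (-17 - 1/5)**2 = (-86/5)**2 = 7396/25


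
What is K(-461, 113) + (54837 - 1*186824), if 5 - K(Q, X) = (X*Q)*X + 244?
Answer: 5754283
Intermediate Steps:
K(Q, X) = -239 - Q*X² (K(Q, X) = 5 - ((X*Q)*X + 244) = 5 - ((Q*X)*X + 244) = 5 - (Q*X² + 244) = 5 - (244 + Q*X²) = 5 + (-244 - Q*X²) = -239 - Q*X²)
K(-461, 113) + (54837 - 1*186824) = (-239 - 1*(-461)*113²) + (54837 - 1*186824) = (-239 - 1*(-461)*12769) + (54837 - 186824) = (-239 + 5886509) - 131987 = 5886270 - 131987 = 5754283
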